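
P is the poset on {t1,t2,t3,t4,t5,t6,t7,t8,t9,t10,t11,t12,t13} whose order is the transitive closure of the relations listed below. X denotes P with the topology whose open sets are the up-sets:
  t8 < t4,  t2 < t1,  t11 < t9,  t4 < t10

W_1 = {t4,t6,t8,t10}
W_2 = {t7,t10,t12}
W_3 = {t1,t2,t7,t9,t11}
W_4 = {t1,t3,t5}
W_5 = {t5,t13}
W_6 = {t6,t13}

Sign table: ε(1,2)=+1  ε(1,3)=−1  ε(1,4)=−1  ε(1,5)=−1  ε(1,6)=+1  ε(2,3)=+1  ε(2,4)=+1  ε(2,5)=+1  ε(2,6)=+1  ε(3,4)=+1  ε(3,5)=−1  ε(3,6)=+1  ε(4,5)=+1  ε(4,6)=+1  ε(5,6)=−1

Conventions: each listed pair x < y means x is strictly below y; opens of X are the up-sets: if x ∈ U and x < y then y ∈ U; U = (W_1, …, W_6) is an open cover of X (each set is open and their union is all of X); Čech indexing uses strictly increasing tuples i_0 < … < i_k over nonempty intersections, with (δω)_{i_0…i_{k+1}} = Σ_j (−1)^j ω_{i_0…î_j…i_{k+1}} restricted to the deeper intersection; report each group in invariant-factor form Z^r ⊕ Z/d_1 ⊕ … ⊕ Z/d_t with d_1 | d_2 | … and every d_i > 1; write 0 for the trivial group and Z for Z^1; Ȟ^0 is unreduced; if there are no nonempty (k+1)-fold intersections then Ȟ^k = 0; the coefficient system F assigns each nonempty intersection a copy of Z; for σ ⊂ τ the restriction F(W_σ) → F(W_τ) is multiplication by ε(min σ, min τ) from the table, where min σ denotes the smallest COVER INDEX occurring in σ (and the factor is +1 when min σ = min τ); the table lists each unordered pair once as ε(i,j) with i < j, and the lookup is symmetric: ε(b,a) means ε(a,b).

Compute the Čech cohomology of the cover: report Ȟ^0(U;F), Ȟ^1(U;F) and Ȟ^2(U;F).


Ȟ^0 = 0,  Ȟ^1 = Z/2,  Ȟ^2 = 0

nerve simplices:
  W12={t10} W16={t6} W23={t7} W34={t1} W45={t5} W56={t13}
C dims 6,6; δ0: rk 6, SNF 1^5·2
degree 0: 6−6−0 = 0 → Ȟ^0 ≅ 0
degree 1: 6−0−6 = 0 plus torsion [2] → Ȟ^1 ≅ Z/2
degree 2: 0−0−0 = 0 → Ȟ^2 ≅ 0


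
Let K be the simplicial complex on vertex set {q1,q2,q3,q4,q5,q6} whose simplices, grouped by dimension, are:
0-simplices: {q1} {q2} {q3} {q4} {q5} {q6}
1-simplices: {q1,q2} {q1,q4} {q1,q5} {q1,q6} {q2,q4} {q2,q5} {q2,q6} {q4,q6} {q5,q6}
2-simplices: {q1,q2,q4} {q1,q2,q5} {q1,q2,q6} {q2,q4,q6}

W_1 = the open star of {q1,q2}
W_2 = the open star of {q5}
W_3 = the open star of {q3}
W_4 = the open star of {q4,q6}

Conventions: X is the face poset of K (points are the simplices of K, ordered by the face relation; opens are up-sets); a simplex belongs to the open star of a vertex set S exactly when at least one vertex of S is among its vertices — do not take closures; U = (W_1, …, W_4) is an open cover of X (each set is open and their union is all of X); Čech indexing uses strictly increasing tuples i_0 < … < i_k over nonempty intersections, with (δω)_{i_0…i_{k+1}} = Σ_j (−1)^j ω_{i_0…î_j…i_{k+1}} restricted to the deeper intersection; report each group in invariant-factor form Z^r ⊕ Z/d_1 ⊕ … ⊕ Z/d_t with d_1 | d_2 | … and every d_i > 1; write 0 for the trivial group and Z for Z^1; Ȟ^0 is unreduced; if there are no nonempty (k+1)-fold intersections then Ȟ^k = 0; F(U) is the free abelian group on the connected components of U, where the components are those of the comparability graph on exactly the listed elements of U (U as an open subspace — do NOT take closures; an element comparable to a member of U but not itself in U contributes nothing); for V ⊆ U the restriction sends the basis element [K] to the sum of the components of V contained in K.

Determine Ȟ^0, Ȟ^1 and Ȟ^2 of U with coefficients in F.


nonempty overlaps:
  W1={{q1},{q2},{q1,q2},{q1,q4},{q1,q5},{q1,q6},{q2,q4},{q2,q5},{q2,q6},{q1,q2,q4},{q1,q2,q5},{q1,q2,q6},{q2,q4,q6}} W2={{q5},{q1,q5},{q2,q5},{q5,q6},{q1,q2,q5}} W3={{q3}} W4={{q4},{q6},{q1,q4},{q1,q6},{q2,q4},{q2,q6},{q4,q6},{q5,q6},{q1,q2,q4},{q1,q2,q6},{q2,q4,q6}}
  W12={{q1,q5},{q2,q5},{q1,q2,q5}} W14={{q1,q4},{q1,q6},{q2,q4},{q2,q6},{q1,q2,q4},{q1,q2,q6},{q2,q4,q6}} W24={{q5,q6}}
components per intersection:
  W1: {{q1},{q2},{q1,q2},{q1,q4},{q1,q5},{q1,q6},{q2,q4},{q2,q5},{q2,q6},{q1,q2,q4},{q1,q2,q5},{q1,q2,q6},{q2,q4,q6}}
  W2: {{q5},{q1,q5},{q2,q5},{q5,q6},{q1,q2,q5}}
  W3: {{q3}}
  W4: {{q4},{q6},{q1,q4},{q1,q6},{q2,q4},{q2,q6},{q4,q6},{q5,q6},{q1,q2,q4},{q1,q2,q6},{q2,q4,q6}}
  W12: {{q1,q5},{q2,q5},{q1,q2,q5}}
  W14: {{q1,q4},{q1,q6},{q2,q4},{q2,q6},{q1,q2,q4},{q1,q2,q6},{q2,q4,q6}}
  W24: {{q5,q6}}
C dims 4,3; δ0: rk 2, SNF 1^2
degree 0: 4−2−0 = 2 → Ȟ^0 ≅ Z^2
degree 1: 3−0−2 = 1 → Ȟ^1 ≅ Z
degree 2: 0−0−0 = 0 → Ȟ^2 ≅ 0

Ȟ^0 = Z^2; Ȟ^1 = Z; Ȟ^2 = 0


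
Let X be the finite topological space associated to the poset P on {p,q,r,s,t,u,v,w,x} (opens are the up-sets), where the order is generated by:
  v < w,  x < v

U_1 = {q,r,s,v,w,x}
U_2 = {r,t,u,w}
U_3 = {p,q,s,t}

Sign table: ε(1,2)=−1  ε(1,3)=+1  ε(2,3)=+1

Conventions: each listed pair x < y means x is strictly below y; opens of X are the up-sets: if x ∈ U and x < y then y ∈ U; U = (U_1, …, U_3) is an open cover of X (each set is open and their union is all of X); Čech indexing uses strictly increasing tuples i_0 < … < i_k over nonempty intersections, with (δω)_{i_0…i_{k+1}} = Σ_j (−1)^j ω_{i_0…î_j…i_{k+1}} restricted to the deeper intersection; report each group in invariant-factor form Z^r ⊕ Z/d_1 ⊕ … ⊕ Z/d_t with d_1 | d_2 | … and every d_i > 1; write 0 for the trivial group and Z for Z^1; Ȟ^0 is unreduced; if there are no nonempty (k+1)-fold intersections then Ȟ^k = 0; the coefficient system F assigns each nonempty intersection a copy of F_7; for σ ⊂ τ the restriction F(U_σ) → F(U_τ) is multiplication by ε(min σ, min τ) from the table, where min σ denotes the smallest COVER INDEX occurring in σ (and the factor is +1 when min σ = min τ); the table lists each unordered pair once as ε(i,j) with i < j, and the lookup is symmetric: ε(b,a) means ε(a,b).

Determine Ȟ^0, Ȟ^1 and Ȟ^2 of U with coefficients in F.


nonempty intersections:
  U12={r,w} U13={q,s} U23={t}
C dims 3,3; δ0: rk_F7 3
Ȟ^0: (3−3)−0=0 ⇒ 0
Ȟ^1: (3−0)−3=0 ⇒ 0
Ȟ^2: (0−0)−0=0 ⇒ 0

Ȟ^0(U;F) ≅ 0,  Ȟ^1(U;F) ≅ 0,  Ȟ^2(U;F) ≅ 0


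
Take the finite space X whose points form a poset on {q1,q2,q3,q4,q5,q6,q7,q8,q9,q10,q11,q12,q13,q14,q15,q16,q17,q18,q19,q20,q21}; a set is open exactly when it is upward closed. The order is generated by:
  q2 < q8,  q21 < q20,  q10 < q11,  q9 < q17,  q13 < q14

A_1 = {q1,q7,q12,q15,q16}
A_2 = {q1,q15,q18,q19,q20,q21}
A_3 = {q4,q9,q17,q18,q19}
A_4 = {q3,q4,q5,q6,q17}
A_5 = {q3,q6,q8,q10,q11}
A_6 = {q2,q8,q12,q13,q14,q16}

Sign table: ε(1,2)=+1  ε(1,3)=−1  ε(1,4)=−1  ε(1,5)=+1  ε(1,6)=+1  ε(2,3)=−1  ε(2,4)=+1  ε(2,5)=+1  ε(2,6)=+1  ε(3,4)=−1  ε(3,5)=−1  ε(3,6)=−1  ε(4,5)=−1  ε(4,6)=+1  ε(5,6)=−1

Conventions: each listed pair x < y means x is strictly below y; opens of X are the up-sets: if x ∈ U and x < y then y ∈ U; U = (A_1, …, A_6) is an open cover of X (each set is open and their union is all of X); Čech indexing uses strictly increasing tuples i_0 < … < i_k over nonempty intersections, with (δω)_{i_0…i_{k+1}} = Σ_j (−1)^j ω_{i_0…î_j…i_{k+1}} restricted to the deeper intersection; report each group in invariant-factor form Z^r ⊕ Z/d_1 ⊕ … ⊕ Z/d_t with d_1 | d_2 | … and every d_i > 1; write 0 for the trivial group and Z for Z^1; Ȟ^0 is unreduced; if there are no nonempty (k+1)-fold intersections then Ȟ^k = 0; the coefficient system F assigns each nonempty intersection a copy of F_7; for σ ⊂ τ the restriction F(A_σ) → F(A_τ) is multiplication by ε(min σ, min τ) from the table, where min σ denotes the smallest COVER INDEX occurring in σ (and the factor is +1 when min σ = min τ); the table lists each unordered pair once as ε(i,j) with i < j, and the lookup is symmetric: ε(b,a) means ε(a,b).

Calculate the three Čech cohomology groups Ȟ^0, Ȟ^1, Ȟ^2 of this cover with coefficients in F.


cover nerve:
  A12={q1,q15} A16={q12,q16} A23={q18,q19} A34={q4,q17} A45={q3,q6} A56={q8}
C dims 6,6; δ0: rk_F7 5
Ȟ^0: (6−5)−0=1 ⇒ Z/7
Ȟ^1: (6−0)−5=1 ⇒ Z/7
Ȟ^2: (0−0)−0=0 ⇒ 0

Ȟ^0 ≅ Z/7, Ȟ^1 ≅ Z/7 and Ȟ^2 ≅ 0


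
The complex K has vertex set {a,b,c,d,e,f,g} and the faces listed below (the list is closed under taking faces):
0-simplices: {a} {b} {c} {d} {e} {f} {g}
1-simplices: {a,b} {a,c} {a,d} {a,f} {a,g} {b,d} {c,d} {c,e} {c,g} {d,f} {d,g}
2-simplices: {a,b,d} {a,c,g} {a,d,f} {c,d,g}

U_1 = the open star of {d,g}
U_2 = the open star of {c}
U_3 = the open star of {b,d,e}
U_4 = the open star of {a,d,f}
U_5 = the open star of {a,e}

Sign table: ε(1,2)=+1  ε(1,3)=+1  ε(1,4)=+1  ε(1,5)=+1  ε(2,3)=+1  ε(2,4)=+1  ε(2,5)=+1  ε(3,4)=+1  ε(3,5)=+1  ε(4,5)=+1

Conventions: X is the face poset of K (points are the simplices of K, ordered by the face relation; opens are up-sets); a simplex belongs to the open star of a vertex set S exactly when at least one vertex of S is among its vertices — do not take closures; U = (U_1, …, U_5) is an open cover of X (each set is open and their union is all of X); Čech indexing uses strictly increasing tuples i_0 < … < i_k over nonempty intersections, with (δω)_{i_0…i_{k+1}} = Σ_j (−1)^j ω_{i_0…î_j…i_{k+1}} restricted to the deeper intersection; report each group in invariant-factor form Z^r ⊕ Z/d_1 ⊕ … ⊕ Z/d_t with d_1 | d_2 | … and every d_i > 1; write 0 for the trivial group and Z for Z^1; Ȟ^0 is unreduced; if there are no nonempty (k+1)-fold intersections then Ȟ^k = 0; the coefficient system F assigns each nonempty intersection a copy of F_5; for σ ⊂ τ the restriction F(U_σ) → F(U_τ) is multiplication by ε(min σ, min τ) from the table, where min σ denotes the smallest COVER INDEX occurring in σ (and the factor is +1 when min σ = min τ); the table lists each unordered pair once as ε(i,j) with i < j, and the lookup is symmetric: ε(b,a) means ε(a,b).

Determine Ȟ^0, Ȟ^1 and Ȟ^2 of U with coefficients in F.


cover nerve:
  U1={{d},{g},{a,d},{a,g},{b,d},{c,d},{c,g},{d,f},{d,g},{a,b,d},{a,c,g},{a,d,f},{c,d,g}} U2={{c},{a,c},{c,d},{c,e},{c,g},{a,c,g},{c,d,g}} U3={{b},{d},{e},{a,b},{a,d},{b,d},{c,d},{c,e},{d,f},{d,g},{a,b,d},{a,d,f},{c,d,g}} U4={{a},{d},{f},{a,b},{a,c},{a,d},{a,f},{a,g},{b,d},{c,d},{d,f},{d,g},{a,b,d},{a,c,g},{a,d,f},{c,d,g}} U5={{a},{e},{a,b},{a,c},{a,d},{a,f},{a,g},{c,e},{a,b,d},{a,c,g},{a,d,f}}
  U12={{c,d},{c,g},{a,c,g},{c,d,g}} U13={{d},{a,d},{b,d},{c,d},{d,f},{d,g},{a,b,d},{a,d,f},{c,d,g}} U14={{d},{a,d},{a,g},{b,d},{c,d},{d,f},{d,g},{a,b,d},{a,c,g},{a,d,f},{c,d,g}} U15={{a,d},{a,g},{a,b,d},{a,c,g},{a,d,f}} U23={{c,d},{c,e},{c,d,g}} U24={{a,c},{c,d},{a,c,g},{c,d,g}} U25={{a,c},{c,e},{a,c,g}} U34={{d},{a,b},{a,d},{b,d},{c,d},{d,f},{d,g},{a,b,d},{a,d,f},{c,d,g}} U35={{e},{a,b},{a,d},{c,e},{a,b,d},{a,d,f}} U45={{a},{a,b},{a,c},{a,d},{a,f},{a,g},{a,b,d},{a,c,g},{a,d,f}}
  U123={{c,d},{c,d,g}} U124={{c,d},{a,c,g},{c,d,g}} U125={{a,c,g}} U134={{d},{a,d},{b,d},{c,d},{d,f},{d,g},{a,b,d},{a,d,f},{c,d,g}} U135={{a,d},{a,b,d},{a,d,f}} U145={{a,d},{a,g},{a,b,d},{a,c,g},{a,d,f}} U234={{c,d},{c,d,g}} U235={{c,e}} U245={{a,c},{a,c,g}} U345={{a,b},{a,d},{a,b,d},{a,d,f}}
  U1234={{c,d},{c,d,g}} U1245={{a,c,g}} U1345={{a,d},{a,b,d},{a,d,f}}
C dims 5,10,10,3; δ0: rk_F5 4; δ1: rk_F5 6; δ2: rk_F5 3
Ȟ^0: (5−4)−0=1 ⇒ Z/5
Ȟ^1: (10−6)−4=0 ⇒ 0
Ȟ^2: (10−3)−6=1 ⇒ Z/5

Ȟ^0 = Z/5, Ȟ^1 = 0 and Ȟ^2 = Z/5


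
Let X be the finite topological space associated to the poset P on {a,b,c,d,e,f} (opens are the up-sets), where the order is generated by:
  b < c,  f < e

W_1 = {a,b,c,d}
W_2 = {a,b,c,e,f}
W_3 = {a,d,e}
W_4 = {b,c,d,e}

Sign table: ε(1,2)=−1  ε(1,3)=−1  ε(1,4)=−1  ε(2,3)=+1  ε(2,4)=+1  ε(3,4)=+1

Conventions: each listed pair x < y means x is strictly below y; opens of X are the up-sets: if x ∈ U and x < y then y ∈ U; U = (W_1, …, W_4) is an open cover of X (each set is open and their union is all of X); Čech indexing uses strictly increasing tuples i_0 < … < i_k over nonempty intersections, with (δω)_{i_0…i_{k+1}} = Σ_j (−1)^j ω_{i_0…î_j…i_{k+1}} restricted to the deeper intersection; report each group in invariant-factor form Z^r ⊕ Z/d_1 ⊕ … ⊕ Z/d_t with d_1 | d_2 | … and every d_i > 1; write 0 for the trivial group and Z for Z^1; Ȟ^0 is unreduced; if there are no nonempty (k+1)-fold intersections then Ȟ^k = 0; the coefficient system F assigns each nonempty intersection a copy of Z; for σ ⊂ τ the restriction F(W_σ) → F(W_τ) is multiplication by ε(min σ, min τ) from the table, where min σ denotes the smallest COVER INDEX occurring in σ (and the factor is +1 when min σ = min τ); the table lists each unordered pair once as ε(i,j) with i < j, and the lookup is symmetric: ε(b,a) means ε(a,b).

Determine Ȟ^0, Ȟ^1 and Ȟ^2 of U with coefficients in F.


Ȟ^0(U;F) ≅ Z, Ȟ^1(U;F) ≅ 0, Ȟ^2(U;F) ≅ Z

cover nerve:
  W12={a,b,c} W13={a,d} W14={b,c,d} W23={a,e} W24={b,c,e} W34={d,e}
  W123={a} W124={b,c} W134={d} W234={e}
C dims 4,6,4; δ0: rk 3, SNF 1^3; δ1: rk 3, SNF 1^3
Ȟ^0: (4−3)−0=1 ⇒ Z
Ȟ^1: (6−3)−3=0 ⇒ 0
Ȟ^2: (4−0)−3=1 ⇒ Z


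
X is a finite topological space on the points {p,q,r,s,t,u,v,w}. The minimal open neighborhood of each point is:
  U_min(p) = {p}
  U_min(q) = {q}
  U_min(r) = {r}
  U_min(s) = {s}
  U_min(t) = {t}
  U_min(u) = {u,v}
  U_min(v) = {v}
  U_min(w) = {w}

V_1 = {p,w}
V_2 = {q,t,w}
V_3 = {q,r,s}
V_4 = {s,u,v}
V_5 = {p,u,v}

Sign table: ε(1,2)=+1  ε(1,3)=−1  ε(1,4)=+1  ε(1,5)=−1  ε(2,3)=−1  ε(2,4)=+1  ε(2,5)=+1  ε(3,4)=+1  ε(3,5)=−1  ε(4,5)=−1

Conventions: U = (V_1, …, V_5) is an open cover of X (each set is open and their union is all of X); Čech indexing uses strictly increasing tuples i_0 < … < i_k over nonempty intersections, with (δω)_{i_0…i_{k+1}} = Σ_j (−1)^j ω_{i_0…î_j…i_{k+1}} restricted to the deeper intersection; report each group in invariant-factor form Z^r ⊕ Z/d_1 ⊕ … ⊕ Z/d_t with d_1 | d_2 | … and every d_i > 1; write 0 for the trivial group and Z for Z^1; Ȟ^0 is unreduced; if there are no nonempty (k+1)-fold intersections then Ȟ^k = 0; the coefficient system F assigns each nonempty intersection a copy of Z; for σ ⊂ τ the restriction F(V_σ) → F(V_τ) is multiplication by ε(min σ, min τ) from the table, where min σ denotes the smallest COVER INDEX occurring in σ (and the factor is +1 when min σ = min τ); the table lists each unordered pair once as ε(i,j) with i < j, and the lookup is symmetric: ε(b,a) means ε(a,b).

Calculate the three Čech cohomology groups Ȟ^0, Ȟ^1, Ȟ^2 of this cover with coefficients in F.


Ȟ^0(U;F) ≅ 0,  Ȟ^1(U;F) ≅ Z/2,  Ȟ^2(U;F) ≅ 0

intersection data:
  V12={w} V15={p} V23={q} V34={s} V45={u,v}
C dims 5,5; δ0: rk 5, SNF 1^4·2
Ȟ^0 = (5 − 5) − 0 = 0, so Ȟ^0 ≅ 0
Ȟ^1 = (5 − 0) − 5 = 0 plus torsion [2], so Ȟ^1 ≅ Z/2
Ȟ^2 = (0 − 0) − 0 = 0, so Ȟ^2 ≅ 0


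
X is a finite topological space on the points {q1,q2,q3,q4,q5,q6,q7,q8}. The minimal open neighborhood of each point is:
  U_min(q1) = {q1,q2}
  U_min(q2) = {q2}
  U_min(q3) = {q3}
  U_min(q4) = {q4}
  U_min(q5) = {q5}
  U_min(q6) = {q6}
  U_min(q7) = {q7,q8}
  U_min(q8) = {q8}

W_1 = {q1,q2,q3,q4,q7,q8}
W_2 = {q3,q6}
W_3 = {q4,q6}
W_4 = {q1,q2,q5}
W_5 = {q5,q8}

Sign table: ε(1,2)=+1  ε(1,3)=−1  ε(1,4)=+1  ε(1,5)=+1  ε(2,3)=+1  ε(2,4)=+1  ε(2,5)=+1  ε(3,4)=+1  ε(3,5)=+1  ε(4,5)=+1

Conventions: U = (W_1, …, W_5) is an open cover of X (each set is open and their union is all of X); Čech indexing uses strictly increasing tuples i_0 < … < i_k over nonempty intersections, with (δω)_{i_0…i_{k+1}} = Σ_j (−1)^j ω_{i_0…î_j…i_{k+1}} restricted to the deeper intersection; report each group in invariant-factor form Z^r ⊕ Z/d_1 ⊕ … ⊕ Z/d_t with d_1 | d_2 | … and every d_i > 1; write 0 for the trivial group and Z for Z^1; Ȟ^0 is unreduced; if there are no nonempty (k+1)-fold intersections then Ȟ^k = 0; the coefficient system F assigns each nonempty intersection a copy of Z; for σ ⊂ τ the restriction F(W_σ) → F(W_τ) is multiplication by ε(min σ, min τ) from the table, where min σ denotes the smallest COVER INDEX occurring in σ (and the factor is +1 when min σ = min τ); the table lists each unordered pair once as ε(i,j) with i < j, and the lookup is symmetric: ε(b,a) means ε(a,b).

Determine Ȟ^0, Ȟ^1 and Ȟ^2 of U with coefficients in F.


Ȟ^0 = 0; Ȟ^1 = Z ⊕ Z/2; Ȟ^2 = 0

nonempty overlaps:
  W12={q3} W13={q4} W14={q1,q2} W15={q8} W23={q6} W45={q5}
C dims 5,6; δ0: rk 5, SNF 1^4·2
degree 0: 5−5−0 = 0 → Ȟ^0 ≅ 0
degree 1: 6−0−5 = 1 plus torsion [2] → Ȟ^1 ≅ Z ⊕ Z/2
degree 2: 0−0−0 = 0 → Ȟ^2 ≅ 0


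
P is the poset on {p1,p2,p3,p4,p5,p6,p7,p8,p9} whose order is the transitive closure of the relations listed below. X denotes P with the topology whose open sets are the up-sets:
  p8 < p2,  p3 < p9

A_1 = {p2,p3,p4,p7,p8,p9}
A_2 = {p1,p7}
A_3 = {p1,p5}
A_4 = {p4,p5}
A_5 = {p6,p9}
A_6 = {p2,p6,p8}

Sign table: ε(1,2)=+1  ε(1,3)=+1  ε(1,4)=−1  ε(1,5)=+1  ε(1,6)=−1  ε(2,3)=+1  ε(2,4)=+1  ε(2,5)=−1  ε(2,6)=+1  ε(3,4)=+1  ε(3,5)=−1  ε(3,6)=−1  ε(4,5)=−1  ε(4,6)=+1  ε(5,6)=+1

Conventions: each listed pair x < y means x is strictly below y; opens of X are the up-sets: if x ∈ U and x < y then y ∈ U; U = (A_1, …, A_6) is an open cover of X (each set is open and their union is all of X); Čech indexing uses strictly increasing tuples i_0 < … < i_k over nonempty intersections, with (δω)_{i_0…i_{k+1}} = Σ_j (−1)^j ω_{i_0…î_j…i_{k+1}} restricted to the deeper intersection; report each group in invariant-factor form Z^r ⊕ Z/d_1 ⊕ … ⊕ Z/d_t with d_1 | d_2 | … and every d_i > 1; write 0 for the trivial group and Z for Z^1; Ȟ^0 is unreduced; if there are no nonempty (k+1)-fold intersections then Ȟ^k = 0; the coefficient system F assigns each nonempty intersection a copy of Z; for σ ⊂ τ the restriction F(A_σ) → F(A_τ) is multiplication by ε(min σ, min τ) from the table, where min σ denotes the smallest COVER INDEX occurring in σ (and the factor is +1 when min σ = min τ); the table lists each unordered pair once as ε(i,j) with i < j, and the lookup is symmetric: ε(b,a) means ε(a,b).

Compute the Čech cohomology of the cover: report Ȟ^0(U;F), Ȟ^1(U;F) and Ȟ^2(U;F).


Ȟ^0 = 0,  Ȟ^1 = Z ⊕ Z/2,  Ȟ^2 = 0

nonempty overlaps:
  A12={p7} A14={p4} A15={p9} A16={p2,p8} A23={p1} A34={p5} A56={p6}
C dims 6,7; δ0: rk 6, SNF 1^5·2
degree 0: 6−6−0 = 0 → Ȟ^0 ≅ 0
degree 1: 7−0−6 = 1 plus torsion [2] → Ȟ^1 ≅ Z ⊕ Z/2
degree 2: 0−0−0 = 0 → Ȟ^2 ≅ 0


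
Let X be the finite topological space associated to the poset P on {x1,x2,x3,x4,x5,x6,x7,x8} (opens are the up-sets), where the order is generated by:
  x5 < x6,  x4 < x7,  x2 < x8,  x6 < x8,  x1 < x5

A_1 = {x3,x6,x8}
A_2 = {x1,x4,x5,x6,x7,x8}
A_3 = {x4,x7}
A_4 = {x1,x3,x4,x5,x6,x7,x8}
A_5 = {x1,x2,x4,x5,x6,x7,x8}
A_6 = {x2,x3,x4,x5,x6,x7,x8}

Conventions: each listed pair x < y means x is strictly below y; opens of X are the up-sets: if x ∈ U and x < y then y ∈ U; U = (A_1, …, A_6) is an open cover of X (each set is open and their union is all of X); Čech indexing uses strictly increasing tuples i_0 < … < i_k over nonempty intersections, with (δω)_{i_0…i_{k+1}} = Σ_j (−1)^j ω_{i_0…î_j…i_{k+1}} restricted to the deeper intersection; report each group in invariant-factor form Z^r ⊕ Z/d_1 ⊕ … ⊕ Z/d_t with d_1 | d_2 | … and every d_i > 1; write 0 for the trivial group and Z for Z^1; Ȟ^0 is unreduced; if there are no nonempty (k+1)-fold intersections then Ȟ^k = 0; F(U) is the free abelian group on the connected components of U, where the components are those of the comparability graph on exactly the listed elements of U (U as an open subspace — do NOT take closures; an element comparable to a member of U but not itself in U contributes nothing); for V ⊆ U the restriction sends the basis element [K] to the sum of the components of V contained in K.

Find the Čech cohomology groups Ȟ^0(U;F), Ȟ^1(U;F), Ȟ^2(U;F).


Ȟ^0 = Z^3, Ȟ^1 = 0 and Ȟ^2 = 0

nerve of the cover:
  A12={x6,x8} A14={x3,x6,x8} A15={x6,x8} A16={x3,x6,x8} A23={x4,x7} A24={x1,x4,x5,x6,x7,x8} A25={x1,x4,x5,x6,x7,x8} A26={x4,x5,x6,x7,x8} A34={x4,x7} A35={x4,x7} A36={x4,x7} A45={x1,x4,x5,x6,x7,x8} A46={x3,x4,x5,x6,x7,x8} A56={x2,x4,x5,x6,x7,x8}
  A124={x6,x8} A125={x6,x8} A126={x6,x8} A145={x6,x8} A146={x3,x6,x8} A156={x6,x8} A234={x4,x7} A235={x4,x7} A236={x4,x7} A245={x1,x4,x5,x6,x7,x8} A246={x4,x5,x6,x7,x8} A256={x4,x5,x6,x7,x8} A345={x4,x7} A346={x4,x7} A356={x4,x7} A456={x4,x5,x6,x7,x8}
  A1245={x6,x8} A1246={x6,x8} A1256={x6,x8} A1456={x6,x8} A2345={x4,x7} A2346={x4,x7} A2356={x4,x7} A2456={x4,x5,x6,x7,x8} A3456={x4,x7}
  A12456={x6,x8} A23456={x4,x7}
components per intersection:
  A1: {x3} {x6,x8}
  A2: {x1,x5,x6,x8} {x4,x7}
  A3: {x4,x7}
  A4: {x1,x5,x6,x8} {x3} {x4,x7}
  A5: {x1,x2,x5,x6,x8} {x4,x7}
  A6: {x2,x5,x6,x8} {x3} {x4,x7}
  A12: {x6,x8}
  A14: {x3} {x6,x8}
  A15: {x6,x8}
  A16: {x3} {x6,x8}
  A23: {x4,x7}
  A24: {x1,x5,x6,x8} {x4,x7}
  A25: {x1,x5,x6,x8} {x4,x7}
  A26: {x4,x7} {x5,x6,x8}
  A34: {x4,x7}
  A35: {x4,x7}
  A36: {x4,x7}
  A45: {x1,x5,x6,x8} {x4,x7}
  A46: {x3} {x4,x7} {x5,x6,x8}
  A56: {x2,x5,x6,x8} {x4,x7}
  A124: {x6,x8}
  A125: {x6,x8}
  A126: {x6,x8}
  A145: {x6,x8}
  A146: {x3} {x6,x8}
  A156: {x6,x8}
  A234: {x4,x7}
  A235: {x4,x7}
  A236: {x4,x7}
  A245: {x1,x5,x6,x8} {x4,x7}
  A246: {x4,x7} {x5,x6,x8}
  A256: {x4,x7} {x5,x6,x8}
  A345: {x4,x7}
  A346: {x4,x7}
  A356: {x4,x7}
  A456: {x4,x7} {x5,x6,x8}
  A1245: {x6,x8}
  A1246: {x6,x8}
  A1256: {x6,x8}
  A1456: {x6,x8}
  A2345: {x4,x7}
  A2346: {x4,x7}
  A2356: {x4,x7}
  A2456: {x4,x7} {x5,x6,x8}
  A3456: {x4,x7}
  A12456: {x6,x8}
  A23456: {x4,x7}
C dims 13,23,21,10; δ0: rk 10, SNF 1^10; δ1: rk 13, SNF 1^13; δ2: rk 8, SNF 1^8
Ȟ^0 = (13 − 10) − 0 = 3, so Ȟ^0 ≅ Z^3
Ȟ^1 = (23 − 13) − 10 = 0, so Ȟ^1 ≅ 0
Ȟ^2 = (21 − 8) − 13 = 0, so Ȟ^2 ≅ 0


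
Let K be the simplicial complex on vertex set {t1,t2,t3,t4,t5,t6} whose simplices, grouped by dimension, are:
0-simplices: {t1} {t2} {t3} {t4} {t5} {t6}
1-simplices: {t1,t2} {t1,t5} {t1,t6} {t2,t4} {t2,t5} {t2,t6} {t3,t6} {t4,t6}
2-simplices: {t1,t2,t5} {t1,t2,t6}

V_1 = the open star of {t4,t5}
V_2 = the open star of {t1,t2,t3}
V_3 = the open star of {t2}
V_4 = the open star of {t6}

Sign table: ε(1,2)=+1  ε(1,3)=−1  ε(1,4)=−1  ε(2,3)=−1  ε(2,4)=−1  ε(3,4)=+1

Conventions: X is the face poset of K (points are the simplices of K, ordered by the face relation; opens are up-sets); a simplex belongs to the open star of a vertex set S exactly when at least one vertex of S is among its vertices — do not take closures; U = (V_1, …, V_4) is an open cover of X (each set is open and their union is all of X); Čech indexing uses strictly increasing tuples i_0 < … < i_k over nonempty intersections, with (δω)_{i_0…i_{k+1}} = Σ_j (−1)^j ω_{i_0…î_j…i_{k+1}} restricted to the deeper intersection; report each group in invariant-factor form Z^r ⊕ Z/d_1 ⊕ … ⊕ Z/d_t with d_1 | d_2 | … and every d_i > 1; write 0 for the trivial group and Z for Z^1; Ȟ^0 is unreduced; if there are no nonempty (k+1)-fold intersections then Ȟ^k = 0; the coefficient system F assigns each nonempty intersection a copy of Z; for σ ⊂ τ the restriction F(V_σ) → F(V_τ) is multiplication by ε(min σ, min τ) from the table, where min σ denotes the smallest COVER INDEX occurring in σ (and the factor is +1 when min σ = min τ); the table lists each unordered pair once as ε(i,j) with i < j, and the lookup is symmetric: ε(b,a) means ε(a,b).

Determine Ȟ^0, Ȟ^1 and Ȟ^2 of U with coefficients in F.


nonempty intersections:
  V1={{t4},{t5},{t1,t5},{t2,t4},{t2,t5},{t4,t6},{t1,t2,t5}} V2={{t1},{t2},{t3},{t1,t2},{t1,t5},{t1,t6},{t2,t4},{t2,t5},{t2,t6},{t3,t6},{t1,t2,t5},{t1,t2,t6}} V3={{t2},{t1,t2},{t2,t4},{t2,t5},{t2,t6},{t1,t2,t5},{t1,t2,t6}} V4={{t6},{t1,t6},{t2,t6},{t3,t6},{t4,t6},{t1,t2,t6}}
  V12={{t1,t5},{t2,t4},{t2,t5},{t1,t2,t5}} V13={{t2,t4},{t2,t5},{t1,t2,t5}} V14={{t4,t6}} V23={{t2},{t1,t2},{t2,t4},{t2,t5},{t2,t6},{t1,t2,t5},{t1,t2,t6}} V24={{t1,t6},{t2,t6},{t3,t6},{t1,t2,t6}} V34={{t2,t6},{t1,t2,t6}}
  V123={{t2,t4},{t2,t5},{t1,t2,t5}} V234={{t2,t6},{t1,t2,t6}}
C dims 4,6,2; δ0: rk 3, SNF 1^3; δ1: rk 2, SNF 1^2
Ȟ^0: (4−3)−0=1 ⇒ Z
Ȟ^1: (6−2)−3=1 ⇒ Z
Ȟ^2: (2−0)−2=0 ⇒ 0

Ȟ^0(U;F) ≅ Z, Ȟ^1(U;F) ≅ Z, Ȟ^2(U;F) ≅ 0


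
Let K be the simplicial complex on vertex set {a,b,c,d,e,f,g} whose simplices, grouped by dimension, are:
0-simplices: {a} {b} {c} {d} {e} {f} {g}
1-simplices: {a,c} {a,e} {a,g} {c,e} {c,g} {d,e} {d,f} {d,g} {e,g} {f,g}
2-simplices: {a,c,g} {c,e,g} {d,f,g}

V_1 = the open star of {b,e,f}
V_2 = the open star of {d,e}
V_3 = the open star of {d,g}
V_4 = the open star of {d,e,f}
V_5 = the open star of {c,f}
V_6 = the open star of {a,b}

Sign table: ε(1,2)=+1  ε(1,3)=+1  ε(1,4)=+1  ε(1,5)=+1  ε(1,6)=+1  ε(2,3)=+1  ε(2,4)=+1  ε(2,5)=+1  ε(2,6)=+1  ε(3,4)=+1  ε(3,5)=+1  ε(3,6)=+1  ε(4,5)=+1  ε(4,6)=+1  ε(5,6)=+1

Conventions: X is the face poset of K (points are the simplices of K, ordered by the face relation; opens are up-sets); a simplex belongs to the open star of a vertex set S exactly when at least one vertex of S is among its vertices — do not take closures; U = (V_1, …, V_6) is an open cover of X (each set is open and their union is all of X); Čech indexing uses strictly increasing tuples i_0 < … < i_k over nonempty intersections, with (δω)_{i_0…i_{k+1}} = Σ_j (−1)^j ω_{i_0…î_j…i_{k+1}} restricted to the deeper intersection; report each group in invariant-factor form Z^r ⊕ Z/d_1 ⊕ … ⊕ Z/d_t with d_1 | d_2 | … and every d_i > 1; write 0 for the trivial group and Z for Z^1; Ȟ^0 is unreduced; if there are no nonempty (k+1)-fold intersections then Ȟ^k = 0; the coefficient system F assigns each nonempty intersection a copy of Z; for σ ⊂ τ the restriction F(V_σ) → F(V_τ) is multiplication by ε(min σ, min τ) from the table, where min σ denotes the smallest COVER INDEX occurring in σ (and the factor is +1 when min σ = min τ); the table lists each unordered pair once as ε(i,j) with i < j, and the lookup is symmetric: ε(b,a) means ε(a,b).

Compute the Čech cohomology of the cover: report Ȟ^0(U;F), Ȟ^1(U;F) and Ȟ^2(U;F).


Ȟ^0(U;F) ≅ Z, Ȟ^1(U;F) ≅ Z, Ȟ^2(U;F) ≅ 0

nerve of the cover:
  V1={{b},{e},{f},{a,e},{c,e},{d,e},{d,f},{e,g},{f,g},{c,e,g},{d,f,g}} V2={{d},{e},{a,e},{c,e},{d,e},{d,f},{d,g},{e,g},{c,e,g},{d,f,g}} V3={{d},{g},{a,g},{c,g},{d,e},{d,f},{d,g},{e,g},{f,g},{a,c,g},{c,e,g},{d,f,g}} V4={{d},{e},{f},{a,e},{c,e},{d,e},{d,f},{d,g},{e,g},{f,g},{c,e,g},{d,f,g}} V5={{c},{f},{a,c},{c,e},{c,g},{d,f},{f,g},{a,c,g},{c,e,g},{d,f,g}} V6={{a},{b},{a,c},{a,e},{a,g},{a,c,g}}
  V12={{e},{a,e},{c,e},{d,e},{d,f},{e,g},{c,e,g},{d,f,g}} V13={{d,e},{d,f},{e,g},{f,g},{c,e,g},{d,f,g}} V14={{e},{f},{a,e},{c,e},{d,e},{d,f},{e,g},{f,g},{c,e,g},{d,f,g}} V15={{f},{c,e},{d,f},{f,g},{c,e,g},{d,f,g}} V16={{b},{a,e}} V23={{d},{d,e},{d,f},{d,g},{e,g},{c,e,g},{d,f,g}} V24={{d},{e},{a,e},{c,e},{d,e},{d,f},{d,g},{e,g},{c,e,g},{d,f,g}} V25={{c,e},{d,f},{c,e,g},{d,f,g}} V26={{a,e}} V34={{d},{d,e},{d,f},{d,g},{e,g},{f,g},{c,e,g},{d,f,g}} V35={{c,g},{d,f},{f,g},{a,c,g},{c,e,g},{d,f,g}} V36={{a,g},{a,c,g}} V45={{f},{c,e},{d,f},{f,g},{c,e,g},{d,f,g}} V46={{a,e}} V56={{a,c},{a,c,g}}
  V123={{d,e},{d,f},{e,g},{c,e,g},{d,f,g}} V124={{e},{a,e},{c,e},{d,e},{d,f},{e,g},{c,e,g},{d,f,g}} V125={{c,e},{d,f},{c,e,g},{d,f,g}} V126={{a,e}} V134={{d,e},{d,f},{e,g},{f,g},{c,e,g},{d,f,g}} V135={{d,f},{f,g},{c,e,g},{d,f,g}} V145={{f},{c,e},{d,f},{f,g},{c,e,g},{d,f,g}} V146={{a,e}} V234={{d},{d,e},{d,f},{d,g},{e,g},{c,e,g},{d,f,g}} V235={{d,f},{c,e,g},{d,f,g}} V245={{c,e},{d,f},{c,e,g},{d,f,g}} V246={{a,e}} V345={{d,f},{f,g},{c,e,g},{d,f,g}} V356={{a,c,g}}
  V1234={{d,e},{d,f},{e,g},{c,e,g},{d,f,g}} V1235={{d,f},{c,e,g},{d,f,g}} V1245={{c,e},{d,f},{c,e,g},{d,f,g}} V1246={{a,e}} V1345={{d,f},{f,g},{c,e,g},{d,f,g}} V2345={{d,f},{c,e,g},{d,f,g}}
  V12345={{d,f},{c,e,g},{d,f,g}}
C dims 6,15,14,6; δ0: rk 5, SNF 1^5; δ1: rk 9, SNF 1^9; δ2: rk 5, SNF 1^5
Ȟ^0 = (6 − 5) − 0 = 1, so Ȟ^0 ≅ Z
Ȟ^1 = (15 − 9) − 5 = 1, so Ȟ^1 ≅ Z
Ȟ^2 = (14 − 5) − 9 = 0, so Ȟ^2 ≅ 0


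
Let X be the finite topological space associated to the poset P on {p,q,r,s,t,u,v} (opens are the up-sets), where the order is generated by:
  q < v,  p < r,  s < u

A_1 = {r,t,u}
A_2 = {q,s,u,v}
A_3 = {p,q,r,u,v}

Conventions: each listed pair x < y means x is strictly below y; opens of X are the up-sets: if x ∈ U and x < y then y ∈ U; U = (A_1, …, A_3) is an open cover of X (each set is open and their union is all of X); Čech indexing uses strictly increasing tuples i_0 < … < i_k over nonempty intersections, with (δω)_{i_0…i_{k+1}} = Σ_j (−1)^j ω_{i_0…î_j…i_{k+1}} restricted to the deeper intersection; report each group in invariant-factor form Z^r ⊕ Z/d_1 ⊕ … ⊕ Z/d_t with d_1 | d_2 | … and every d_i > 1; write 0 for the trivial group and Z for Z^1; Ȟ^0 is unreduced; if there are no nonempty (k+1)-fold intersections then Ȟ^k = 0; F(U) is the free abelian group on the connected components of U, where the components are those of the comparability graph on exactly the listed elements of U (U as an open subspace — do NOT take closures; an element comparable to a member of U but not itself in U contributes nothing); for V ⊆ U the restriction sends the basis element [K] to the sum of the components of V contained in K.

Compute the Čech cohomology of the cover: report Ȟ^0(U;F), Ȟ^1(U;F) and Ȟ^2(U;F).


Ȟ^0(U;F) ≅ Z^4; Ȟ^1(U;F) ≅ 0; Ȟ^2(U;F) ≅ 0

nerve of the cover:
  A12={u} A13={r,u} A23={q,u,v}
  A123={u}
components per intersection:
  A1: {r} {t} {u}
  A2: {q,v} {s,u}
  A3: {p,r} {q,v} {u}
  A12: {u}
  A13: {r} {u}
  A23: {q,v} {u}
  A123: {u}
C dims 8,5,1; δ0: rk 4, SNF 1^4; δ1: rk 1, SNF 1^1
Ȟ^0 = (8 − 4) − 0 = 4, so Ȟ^0 ≅ Z^4
Ȟ^1 = (5 − 1) − 4 = 0, so Ȟ^1 ≅ 0
Ȟ^2 = (1 − 0) − 1 = 0, so Ȟ^2 ≅ 0


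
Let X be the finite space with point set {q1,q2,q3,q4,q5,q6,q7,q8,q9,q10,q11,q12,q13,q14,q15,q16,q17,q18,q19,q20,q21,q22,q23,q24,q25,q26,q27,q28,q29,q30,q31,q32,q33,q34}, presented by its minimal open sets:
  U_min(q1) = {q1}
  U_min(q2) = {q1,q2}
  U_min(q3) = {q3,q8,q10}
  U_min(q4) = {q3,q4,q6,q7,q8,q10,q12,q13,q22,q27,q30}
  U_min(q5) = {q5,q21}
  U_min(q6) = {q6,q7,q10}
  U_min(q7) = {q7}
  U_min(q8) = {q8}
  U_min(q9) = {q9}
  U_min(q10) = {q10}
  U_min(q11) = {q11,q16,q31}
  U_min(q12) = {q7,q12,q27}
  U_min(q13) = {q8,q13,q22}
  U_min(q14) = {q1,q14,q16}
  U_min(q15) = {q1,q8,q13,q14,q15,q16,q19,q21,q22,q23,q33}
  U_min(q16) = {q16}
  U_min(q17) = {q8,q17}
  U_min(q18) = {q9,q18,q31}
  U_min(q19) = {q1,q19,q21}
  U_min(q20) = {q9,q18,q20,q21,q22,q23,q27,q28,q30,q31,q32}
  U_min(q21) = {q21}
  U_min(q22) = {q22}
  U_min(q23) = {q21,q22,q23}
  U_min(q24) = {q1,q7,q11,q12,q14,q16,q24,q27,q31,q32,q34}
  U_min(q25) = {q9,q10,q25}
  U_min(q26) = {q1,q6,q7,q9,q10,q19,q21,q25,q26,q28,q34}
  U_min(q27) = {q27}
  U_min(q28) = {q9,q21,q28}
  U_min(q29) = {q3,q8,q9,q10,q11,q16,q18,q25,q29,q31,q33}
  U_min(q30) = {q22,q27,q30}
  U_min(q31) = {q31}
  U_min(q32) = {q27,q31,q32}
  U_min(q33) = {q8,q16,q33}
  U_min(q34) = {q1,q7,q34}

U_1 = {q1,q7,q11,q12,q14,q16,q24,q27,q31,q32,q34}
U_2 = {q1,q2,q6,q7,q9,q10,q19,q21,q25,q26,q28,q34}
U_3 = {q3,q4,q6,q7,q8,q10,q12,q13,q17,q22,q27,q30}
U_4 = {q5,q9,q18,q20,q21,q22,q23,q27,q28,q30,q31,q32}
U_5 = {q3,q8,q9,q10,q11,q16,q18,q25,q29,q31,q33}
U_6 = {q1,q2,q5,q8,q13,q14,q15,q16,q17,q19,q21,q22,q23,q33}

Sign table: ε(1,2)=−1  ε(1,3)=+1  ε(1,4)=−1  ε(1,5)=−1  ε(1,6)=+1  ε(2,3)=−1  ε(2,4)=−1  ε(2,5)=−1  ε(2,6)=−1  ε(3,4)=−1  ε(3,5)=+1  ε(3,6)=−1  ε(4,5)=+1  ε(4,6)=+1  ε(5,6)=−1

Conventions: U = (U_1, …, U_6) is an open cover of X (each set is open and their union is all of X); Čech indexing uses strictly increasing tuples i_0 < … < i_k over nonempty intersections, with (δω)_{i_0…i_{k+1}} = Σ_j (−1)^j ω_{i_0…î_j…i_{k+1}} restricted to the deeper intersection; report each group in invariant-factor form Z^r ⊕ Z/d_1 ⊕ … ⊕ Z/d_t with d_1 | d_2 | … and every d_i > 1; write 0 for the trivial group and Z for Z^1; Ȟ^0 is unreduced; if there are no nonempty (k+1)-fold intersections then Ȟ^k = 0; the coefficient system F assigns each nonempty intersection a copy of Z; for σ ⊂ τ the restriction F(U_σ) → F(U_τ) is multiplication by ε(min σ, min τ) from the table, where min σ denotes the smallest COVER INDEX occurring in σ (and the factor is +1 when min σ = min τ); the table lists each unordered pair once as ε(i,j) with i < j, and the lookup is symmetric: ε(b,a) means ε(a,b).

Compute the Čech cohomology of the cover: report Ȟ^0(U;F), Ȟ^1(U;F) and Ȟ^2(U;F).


Ȟ^0(U;F) ≅ 0, Ȟ^1(U;F) ≅ Z/2 and Ȟ^2(U;F) ≅ Z

cover nerve:
  U12={q1,q7,q34} U13={q7,q12,q27} U14={q27,q31,q32} U15={q11,q16,q31} U16={q1,q14,q16} U23={q6,q7,q10} U24={q9,q21,q28} U25={q9,q10,q25} U26={q1,q2,q19,q21} U34={q22,q27,q30} U35={q3,q8,q10} U36={q8,q13,q17,q22} U45={q9,q18,q31} U46={q5,q21,q22,q23} U56={q8,q16,q33}
  U123={q7} U126={q1} U134={q27} U145={q31} U156={q16} U235={q10} U245={q9} U246={q21} U346={q22} U356={q8}
C dims 6,15,10; δ0: rk 6, SNF 1^5·2; δ1: rk 9, SNF 1^9
Ȟ^0: (6−6)−0=0 ⇒ 0
Ȟ^1: (15−9)−6=0 plus torsion [2] ⇒ Z/2
Ȟ^2: (10−0)−9=1 ⇒ Z


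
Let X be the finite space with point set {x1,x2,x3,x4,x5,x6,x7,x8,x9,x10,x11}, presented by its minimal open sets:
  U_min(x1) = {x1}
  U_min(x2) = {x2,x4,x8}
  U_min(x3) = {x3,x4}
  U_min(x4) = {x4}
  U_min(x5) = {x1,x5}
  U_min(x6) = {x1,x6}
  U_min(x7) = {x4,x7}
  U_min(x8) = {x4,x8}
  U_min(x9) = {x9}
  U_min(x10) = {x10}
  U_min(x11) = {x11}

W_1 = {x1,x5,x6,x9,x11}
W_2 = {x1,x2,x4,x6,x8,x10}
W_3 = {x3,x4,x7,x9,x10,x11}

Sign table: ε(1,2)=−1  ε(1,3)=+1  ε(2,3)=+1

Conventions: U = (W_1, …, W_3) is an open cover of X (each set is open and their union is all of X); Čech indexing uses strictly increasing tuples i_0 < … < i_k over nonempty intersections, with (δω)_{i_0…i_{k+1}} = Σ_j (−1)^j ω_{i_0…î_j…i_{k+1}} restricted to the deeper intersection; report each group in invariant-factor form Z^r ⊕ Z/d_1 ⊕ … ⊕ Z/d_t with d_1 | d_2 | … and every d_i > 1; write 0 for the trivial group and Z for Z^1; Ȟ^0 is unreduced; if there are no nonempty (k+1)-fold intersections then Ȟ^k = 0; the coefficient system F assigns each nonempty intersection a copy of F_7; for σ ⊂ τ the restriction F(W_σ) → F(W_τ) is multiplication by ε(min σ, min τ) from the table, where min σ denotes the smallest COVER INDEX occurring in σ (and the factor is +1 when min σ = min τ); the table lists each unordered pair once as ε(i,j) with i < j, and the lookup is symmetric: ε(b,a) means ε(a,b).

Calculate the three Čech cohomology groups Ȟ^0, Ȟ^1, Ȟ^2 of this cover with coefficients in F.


Ȟ^0 = 0,  Ȟ^1 = 0,  Ȟ^2 = 0

intersection data:
  W12={x1,x6} W13={x9,x11} W23={x4,x10}
C dims 3,3; δ0: rk_F7 3
Ȟ^0 = (3 − 3) − 0 = 0, so Ȟ^0 ≅ 0
Ȟ^1 = (3 − 0) − 3 = 0, so Ȟ^1 ≅ 0
Ȟ^2 = (0 − 0) − 0 = 0, so Ȟ^2 ≅ 0


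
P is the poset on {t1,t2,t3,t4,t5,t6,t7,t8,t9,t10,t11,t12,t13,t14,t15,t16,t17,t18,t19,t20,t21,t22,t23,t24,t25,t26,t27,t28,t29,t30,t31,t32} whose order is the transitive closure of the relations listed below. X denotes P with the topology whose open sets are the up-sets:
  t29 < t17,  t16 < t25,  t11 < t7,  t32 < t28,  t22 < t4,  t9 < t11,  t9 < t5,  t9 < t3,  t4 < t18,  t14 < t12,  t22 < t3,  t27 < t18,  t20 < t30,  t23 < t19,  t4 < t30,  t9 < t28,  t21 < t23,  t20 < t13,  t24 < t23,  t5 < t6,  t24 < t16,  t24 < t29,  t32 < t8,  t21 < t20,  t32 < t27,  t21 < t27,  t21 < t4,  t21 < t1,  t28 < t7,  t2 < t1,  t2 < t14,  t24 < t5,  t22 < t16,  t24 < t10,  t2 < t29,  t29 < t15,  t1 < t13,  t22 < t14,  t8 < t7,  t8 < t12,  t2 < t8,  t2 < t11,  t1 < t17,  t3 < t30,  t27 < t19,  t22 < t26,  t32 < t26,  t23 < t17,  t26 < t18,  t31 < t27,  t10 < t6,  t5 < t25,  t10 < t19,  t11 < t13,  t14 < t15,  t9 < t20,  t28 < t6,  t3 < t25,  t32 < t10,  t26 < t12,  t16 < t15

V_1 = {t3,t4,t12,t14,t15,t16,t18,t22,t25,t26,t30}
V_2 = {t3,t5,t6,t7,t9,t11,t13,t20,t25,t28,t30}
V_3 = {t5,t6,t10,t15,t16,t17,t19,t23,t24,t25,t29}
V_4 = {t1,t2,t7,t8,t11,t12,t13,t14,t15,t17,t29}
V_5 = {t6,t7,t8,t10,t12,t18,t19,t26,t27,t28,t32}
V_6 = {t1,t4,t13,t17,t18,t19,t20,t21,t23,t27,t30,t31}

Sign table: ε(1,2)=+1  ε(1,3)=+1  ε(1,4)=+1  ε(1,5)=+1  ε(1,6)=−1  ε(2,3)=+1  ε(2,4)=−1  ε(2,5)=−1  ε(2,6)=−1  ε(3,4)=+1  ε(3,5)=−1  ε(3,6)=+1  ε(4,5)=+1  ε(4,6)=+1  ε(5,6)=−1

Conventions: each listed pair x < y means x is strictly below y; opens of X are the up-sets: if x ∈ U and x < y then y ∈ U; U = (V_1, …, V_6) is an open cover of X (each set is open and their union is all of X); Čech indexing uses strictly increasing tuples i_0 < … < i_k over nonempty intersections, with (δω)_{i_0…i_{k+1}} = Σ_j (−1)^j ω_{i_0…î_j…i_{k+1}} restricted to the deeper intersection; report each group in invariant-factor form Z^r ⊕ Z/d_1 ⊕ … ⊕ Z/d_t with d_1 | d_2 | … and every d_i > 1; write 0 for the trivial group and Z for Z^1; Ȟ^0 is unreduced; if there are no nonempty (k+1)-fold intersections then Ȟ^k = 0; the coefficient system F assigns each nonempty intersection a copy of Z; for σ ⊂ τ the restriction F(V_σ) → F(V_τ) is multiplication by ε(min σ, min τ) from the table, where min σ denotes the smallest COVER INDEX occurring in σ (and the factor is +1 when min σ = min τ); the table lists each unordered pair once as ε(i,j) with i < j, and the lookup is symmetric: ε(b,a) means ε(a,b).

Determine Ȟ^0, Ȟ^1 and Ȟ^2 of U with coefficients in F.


nerve of the cover:
  V12={t3,t25,t30} V13={t15,t16,t25} V14={t12,t14,t15} V15={t12,t18,t26} V16={t4,t18,t30} V23={t5,t6,t25} V24={t7,t11,t13} V25={t6,t7,t28} V26={t13,t20,t30} V34={t15,t17,t29} V35={t6,t10,t19} V36={t17,t19,t23} V45={t7,t8,t12} V46={t1,t13,t17} V56={t18,t19,t27}
  V123={t25} V126={t30} V134={t15} V145={t12} V156={t18} V235={t6} V245={t7} V246={t13} V346={t17} V356={t19}
C dims 6,15,10; δ0: rk 6, SNF 1^5·2; δ1: rk 9, SNF 1^9
Ȟ^0 = (6 − 6) − 0 = 0, so Ȟ^0 ≅ 0
Ȟ^1 = (15 − 9) − 6 = 0 plus torsion [2], so Ȟ^1 ≅ Z/2
Ȟ^2 = (10 − 0) − 9 = 1, so Ȟ^2 ≅ Z

Ȟ^0(U;F) ≅ 0; Ȟ^1(U;F) ≅ Z/2; Ȟ^2(U;F) ≅ Z


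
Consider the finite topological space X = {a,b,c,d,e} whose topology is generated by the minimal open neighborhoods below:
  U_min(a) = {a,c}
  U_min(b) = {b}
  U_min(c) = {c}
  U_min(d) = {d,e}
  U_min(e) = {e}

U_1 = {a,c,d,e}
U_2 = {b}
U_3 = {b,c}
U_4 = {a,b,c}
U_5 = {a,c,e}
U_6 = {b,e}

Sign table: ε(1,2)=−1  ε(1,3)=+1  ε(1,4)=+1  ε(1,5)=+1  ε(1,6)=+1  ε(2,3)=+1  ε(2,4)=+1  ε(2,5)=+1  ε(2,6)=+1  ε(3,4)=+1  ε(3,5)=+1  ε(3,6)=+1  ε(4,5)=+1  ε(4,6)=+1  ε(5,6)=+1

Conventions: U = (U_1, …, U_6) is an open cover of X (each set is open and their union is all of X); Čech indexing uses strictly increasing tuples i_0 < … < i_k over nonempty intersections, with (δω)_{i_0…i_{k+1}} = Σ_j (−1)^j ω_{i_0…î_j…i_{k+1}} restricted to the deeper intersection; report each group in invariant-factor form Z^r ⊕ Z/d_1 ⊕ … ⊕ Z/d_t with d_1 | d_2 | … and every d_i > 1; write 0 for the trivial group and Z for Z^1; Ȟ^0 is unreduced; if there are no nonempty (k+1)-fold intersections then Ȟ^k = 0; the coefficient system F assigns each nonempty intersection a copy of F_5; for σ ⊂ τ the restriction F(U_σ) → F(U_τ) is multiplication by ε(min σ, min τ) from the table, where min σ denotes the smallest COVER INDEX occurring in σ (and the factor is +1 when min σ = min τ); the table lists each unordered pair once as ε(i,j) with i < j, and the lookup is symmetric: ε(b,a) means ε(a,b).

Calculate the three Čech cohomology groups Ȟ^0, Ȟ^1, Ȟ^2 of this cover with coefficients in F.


Ȟ^0(U;F) ≅ Z/5, Ȟ^1(U;F) ≅ Z/5, Ȟ^2(U;F) ≅ 0

nerve simplices:
  U13={c} U14={a,c} U15={a,c,e} U16={e} U23={b} U24={b} U26={b} U34={b,c} U35={c} U36={b} U45={a,c} U46={b} U56={e}
  U134={c} U135={c} U145={a,c} U156={e} U234={b} U236={b} U246={b} U345={c} U346={b}
  U1345={c} U2346={b}
C dims 6,13,9,2; δ0: rk_F5 5; δ1: rk_F5 7; δ2: rk_F5 2
degree 0: 6−5−0 = 1 → Ȟ^0 ≅ Z/5
degree 1: 13−7−5 = 1 → Ȟ^1 ≅ Z/5
degree 2: 9−2−7 = 0 → Ȟ^2 ≅ 0
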